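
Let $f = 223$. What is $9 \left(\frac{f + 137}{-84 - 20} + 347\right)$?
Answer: $\frac{40194}{13} \approx 3091.8$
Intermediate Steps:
$9 \left(\frac{f + 137}{-84 - 20} + 347\right) = 9 \left(\frac{223 + 137}{-84 - 20} + 347\right) = 9 \left(\frac{360}{-104} + 347\right) = 9 \left(360 \left(- \frac{1}{104}\right) + 347\right) = 9 \left(- \frac{45}{13} + 347\right) = 9 \cdot \frac{4466}{13} = \frac{40194}{13}$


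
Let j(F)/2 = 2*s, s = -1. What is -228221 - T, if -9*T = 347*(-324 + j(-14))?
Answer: -2167805/9 ≈ -2.4087e+5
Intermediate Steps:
j(F) = -4 (j(F) = 2*(2*(-1)) = 2*(-2) = -4)
T = 113816/9 (T = -347*(-324 - 4)/9 = -347*(-328)/9 = -1/9*(-113816) = 113816/9 ≈ 12646.)
-228221 - T = -228221 - 1*113816/9 = -228221 - 113816/9 = -2167805/9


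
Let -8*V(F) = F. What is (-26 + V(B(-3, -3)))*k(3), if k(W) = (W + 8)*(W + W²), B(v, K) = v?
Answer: -6765/2 ≈ -3382.5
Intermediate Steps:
k(W) = (8 + W)*(W + W²)
V(F) = -F/8
(-26 + V(B(-3, -3)))*k(3) = (-26 - ⅛*(-3))*(3*(8 + 3² + 9*3)) = (-26 + 3/8)*(3*(8 + 9 + 27)) = -615*44/8 = -205/8*132 = -6765/2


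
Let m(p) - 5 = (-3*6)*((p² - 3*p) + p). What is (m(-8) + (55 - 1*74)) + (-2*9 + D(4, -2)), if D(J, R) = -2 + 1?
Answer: -1473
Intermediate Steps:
D(J, R) = -1
m(p) = 5 - 18*p² + 36*p (m(p) = 5 + (-3*6)*((p² - 3*p) + p) = 5 - 18*(p² - 2*p) = 5 + (-18*p² + 36*p) = 5 - 18*p² + 36*p)
(m(-8) + (55 - 1*74)) + (-2*9 + D(4, -2)) = ((5 - 18*(-8)² + 36*(-8)) + (55 - 1*74)) + (-2*9 - 1) = ((5 - 18*64 - 288) + (55 - 74)) + (-18 - 1) = ((5 - 1152 - 288) - 19) - 19 = (-1435 - 19) - 19 = -1454 - 19 = -1473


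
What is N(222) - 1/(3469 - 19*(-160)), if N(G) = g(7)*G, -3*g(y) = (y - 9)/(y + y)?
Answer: 481659/45563 ≈ 10.571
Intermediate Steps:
g(y) = -(-9 + y)/(6*y) (g(y) = -(y - 9)/(3*(y + y)) = -(-9 + y)/(3*(2*y)) = -(-9 + y)*1/(2*y)/3 = -(-9 + y)/(6*y))
N(G) = G/21 (N(G) = ((1/6)*(9 - 1*7)/7)*G = ((1/6)*(1/7)*(9 - 7))*G = ((1/6)*(1/7)*2)*G = G/21)
N(222) - 1/(3469 - 19*(-160)) = (1/21)*222 - 1/(3469 - 19*(-160)) = 74/7 - 1/(3469 + 3040) = 74/7 - 1/6509 = 481659/45563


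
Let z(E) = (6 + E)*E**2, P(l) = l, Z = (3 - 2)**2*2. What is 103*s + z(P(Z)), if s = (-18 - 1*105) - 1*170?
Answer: -30147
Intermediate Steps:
Z = 2 (Z = 1**2*2 = 1*2 = 2)
z(E) = E**2*(6 + E)
s = -293 (s = (-18 - 105) - 170 = -123 - 170 = -293)
103*s + z(P(Z)) = 103*(-293) + 2**2*(6 + 2) = -30179 + 4*8 = -30179 + 32 = -30147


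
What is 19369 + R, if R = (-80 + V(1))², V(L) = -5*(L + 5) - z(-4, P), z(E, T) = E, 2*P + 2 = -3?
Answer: 30605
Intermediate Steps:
P = -5/2 (P = -1 + (½)*(-3) = -1 - 3/2 = -5/2 ≈ -2.5000)
V(L) = -21 - 5*L (V(L) = -5*(L + 5) - 1*(-4) = -5*(5 + L) + 4 = (-25 - 5*L) + 4 = -21 - 5*L)
R = 11236 (R = (-80 + (-21 - 5*1))² = (-80 + (-21 - 5))² = (-80 - 26)² = (-106)² = 11236)
19369 + R = 19369 + 11236 = 30605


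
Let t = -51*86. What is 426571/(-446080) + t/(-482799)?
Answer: -67997181783/71788992640 ≈ -0.94718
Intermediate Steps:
t = -4386
426571/(-446080) + t/(-482799) = 426571/(-446080) - 4386/(-482799) = 426571*(-1/446080) - 4386*(-1/482799) = -426571/446080 + 1462/160933 = -67997181783/71788992640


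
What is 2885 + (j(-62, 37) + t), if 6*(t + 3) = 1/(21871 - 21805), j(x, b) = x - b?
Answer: 1102069/396 ≈ 2783.0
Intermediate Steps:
t = -1187/396 (t = -3 + 1/(6*(21871 - 21805)) = -3 + (⅙)/66 = -3 + (⅙)*(1/66) = -3 + 1/396 = -1187/396 ≈ -2.9975)
2885 + (j(-62, 37) + t) = 2885 + ((-62 - 1*37) - 1187/396) = 2885 + ((-62 - 37) - 1187/396) = 2885 + (-99 - 1187/396) = 2885 - 40391/396 = 1102069/396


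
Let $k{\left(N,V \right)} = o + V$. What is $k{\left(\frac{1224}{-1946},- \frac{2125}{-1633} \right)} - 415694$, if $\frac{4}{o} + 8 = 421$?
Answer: $- \frac{280355204569}{674429} \approx -4.1569 \cdot 10^{5}$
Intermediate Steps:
$o = \frac{4}{413}$ ($o = \frac{4}{-8 + 421} = \frac{4}{413} \approx 0.0096852$)
$k{\left(N,V \right)} = \frac{4}{413} + V$
$k{\left(\frac{1224}{-1946},- \frac{2125}{-1633} \right)} - 415694 = \left(\frac{4}{413} - \frac{2125}{-1633}\right) - 415694 = \left(\frac{4}{413} - - \frac{2125}{1633}\right) - 415694 = \left(\frac{4}{413} + \frac{2125}{1633}\right) - 415694 = \frac{884157}{674429} - 415694 = - \frac{280355204569}{674429}$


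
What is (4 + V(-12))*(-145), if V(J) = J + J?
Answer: 2900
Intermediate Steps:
V(J) = 2*J
(4 + V(-12))*(-145) = (4 + 2*(-12))*(-145) = (4 - 24)*(-145) = -20*(-145) = 2900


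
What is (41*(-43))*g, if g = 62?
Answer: -109306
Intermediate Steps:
(41*(-43))*g = (41*(-43))*62 = -1763*62 = -109306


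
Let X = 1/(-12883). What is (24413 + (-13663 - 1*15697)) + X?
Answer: -63732202/12883 ≈ -4947.0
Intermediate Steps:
X = -1/12883 ≈ -7.7622e-5
(24413 + (-13663 - 1*15697)) + X = (24413 + (-13663 - 1*15697)) - 1/12883 = (24413 + (-13663 - 15697)) - 1/12883 = (24413 - 29360) - 1/12883 = -4947 - 1/12883 = -63732202/12883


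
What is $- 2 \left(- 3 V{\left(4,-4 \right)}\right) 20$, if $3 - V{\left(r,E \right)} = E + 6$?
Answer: $120$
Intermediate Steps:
$V{\left(r,E \right)} = -3 - E$ ($V{\left(r,E \right)} = 3 - \left(E + 6\right) = 3 - \left(6 + E\right) = -3 - E$)
$- 2 \left(- 3 V{\left(4,-4 \right)}\right) 20 = - 2 \left(- 3 \left(-3 - -4\right)\right) 20 = - 2 \left(- 3 \left(-3 + 4\right)\right) 20 = - 2 \left(\left(-3\right) 1\right) 20 = \left(-2\right) \left(-3\right) 20 = 6 \cdot 20 = 120$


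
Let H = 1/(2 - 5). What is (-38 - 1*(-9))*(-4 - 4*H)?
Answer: 232/3 ≈ 77.333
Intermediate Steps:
H = -⅓ (H = 1/(-3) = -⅓*1 = -⅓ ≈ -0.33333)
(-38 - 1*(-9))*(-4 - 4*H) = (-38 - 1*(-9))*(-4 - 4*(-⅓)) = (-38 + 9)*(-4 + 4/3) = -29*(-8/3) = 232/3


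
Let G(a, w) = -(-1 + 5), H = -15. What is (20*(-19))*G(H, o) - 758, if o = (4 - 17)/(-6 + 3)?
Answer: 762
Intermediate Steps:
o = 13/3 (o = -13/(-3) = -13*(-⅓) = 13/3 ≈ 4.3333)
G(a, w) = -4 (G(a, w) = -1*4 = -4)
(20*(-19))*G(H, o) - 758 = (20*(-19))*(-4) - 758 = -380*(-4) - 758 = 1520 - 758 = 762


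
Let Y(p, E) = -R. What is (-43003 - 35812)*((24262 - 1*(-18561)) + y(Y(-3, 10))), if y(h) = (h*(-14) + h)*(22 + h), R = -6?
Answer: -3202962785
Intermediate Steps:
Y(p, E) = 6 (Y(p, E) = -1*(-6) = 6)
y(h) = -13*h*(22 + h) (y(h) = (-14*h + h)*(22 + h) = (-13*h)*(22 + h) = -13*h*(22 + h))
(-43003 - 35812)*((24262 - 1*(-18561)) + y(Y(-3, 10))) = (-43003 - 35812)*((24262 - 1*(-18561)) - 13*6*(22 + 6)) = -78815*((24262 + 18561) - 13*6*28) = -78815*(42823 - 2184) = -78815*40639 = -3202962785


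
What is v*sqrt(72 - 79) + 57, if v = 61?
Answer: 57 + 61*I*sqrt(7) ≈ 57.0 + 161.39*I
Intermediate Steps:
v*sqrt(72 - 79) + 57 = 61*sqrt(72 - 79) + 57 = 61*sqrt(-7) + 57 = 61*(I*sqrt(7)) + 57 = 61*I*sqrt(7) + 57 = 57 + 61*I*sqrt(7)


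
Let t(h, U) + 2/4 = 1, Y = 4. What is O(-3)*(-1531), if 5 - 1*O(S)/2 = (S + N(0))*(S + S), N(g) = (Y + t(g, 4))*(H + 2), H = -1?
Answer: -42868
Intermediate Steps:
t(h, U) = ½ (t(h, U) = -½ + 1 = ½)
N(g) = 9/2 (N(g) = (4 + ½)*(-1 + 2) = (9/2)*1 = 9/2)
O(S) = 10 - 4*S*(9/2 + S) (O(S) = 10 - 2*(S + 9/2)*(S + S) = 10 - 2*(9/2 + S)*2*S = 10 - 4*S*(9/2 + S))
O(-3)*(-1531) = (10 - 18*(-3) - 4*(-3)²)*(-1531) = (10 + 54 - 4*9)*(-1531) = (10 + 54 - 36)*(-1531) = 28*(-1531) = -42868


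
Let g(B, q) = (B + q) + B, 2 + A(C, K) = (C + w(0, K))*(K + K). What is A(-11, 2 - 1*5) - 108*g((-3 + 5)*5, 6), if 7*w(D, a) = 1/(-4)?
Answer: -38413/14 ≈ -2743.8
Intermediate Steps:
w(D, a) = -1/28 (w(D, a) = (⅐)/(-4) = (⅐)*(-¼) = -1/28)
A(C, K) = -2 + 2*K*(-1/28 + C) (A(C, K) = -2 + (C - 1/28)*(K + K) = -2 + (-1/28 + C)*(2*K) = -2 + 2*K*(-1/28 + C))
g(B, q) = q + 2*B
A(-11, 2 - 1*5) - 108*g((-3 + 5)*5, 6) = (-2 - (2 - 1*5)/14 + 2*(-11)*(2 - 1*5)) - 108*(6 + 2*((-3 + 5)*5)) = (-2 - (2 - 5)/14 + 2*(-11)*(2 - 5)) - 108*(6 + 2*(2*5)) = (-2 - 1/14*(-3) + 2*(-11)*(-3)) - 108*(6 + 2*10) = (-2 + 3/14 + 66) - 108*(6 + 20) = 899/14 - 108*26 = 899/14 - 2808 = -38413/14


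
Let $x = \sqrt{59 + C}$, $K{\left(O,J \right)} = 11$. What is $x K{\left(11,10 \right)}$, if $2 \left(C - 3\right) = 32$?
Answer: $11 \sqrt{78} \approx 97.149$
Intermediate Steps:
$C = 19$ ($C = 3 + \frac{1}{2} \cdot 32 = 3 + 16 = 19$)
$x = \sqrt{78}$ ($x = \sqrt{59 + 19} = \sqrt{78} \approx 8.8318$)
$x K{\left(11,10 \right)} = \sqrt{78} \cdot 11 = 11 \sqrt{78}$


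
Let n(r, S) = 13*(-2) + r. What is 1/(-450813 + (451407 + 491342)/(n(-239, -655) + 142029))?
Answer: -141764/63908111383 ≈ -2.2182e-6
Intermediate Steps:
n(r, S) = -26 + r
1/(-450813 + (451407 + 491342)/(n(-239, -655) + 142029)) = 1/(-450813 + (451407 + 491342)/((-26 - 239) + 142029)) = 1/(-450813 + 942749/(-265 + 142029)) = 1/(-450813 + 942749/141764) = 1/(-63908111383/141764) = -141764/63908111383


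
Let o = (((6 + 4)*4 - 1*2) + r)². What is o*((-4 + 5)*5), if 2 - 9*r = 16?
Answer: 537920/81 ≈ 6641.0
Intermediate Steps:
r = -14/9 (r = 2/9 - ⅑*16 = 2/9 - 16/9 = -14/9 ≈ -1.5556)
o = 107584/81 (o = (((6 + 4)*4 - 1*2) - 14/9)² = ((10*4 - 2) - 14/9)² = ((40 - 2) - 14/9)² = (38 - 14/9)² = (328/9)² = 107584/81 ≈ 1328.2)
o*((-4 + 5)*5) = 107584*((-4 + 5)*5)/81 = 107584*(1*5)/81 = (107584/81)*5 = 537920/81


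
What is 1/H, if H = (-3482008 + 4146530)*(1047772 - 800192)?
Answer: 1/164522356760 ≈ 6.0782e-12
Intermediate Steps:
H = 164522356760 (H = 664522*247580 = 164522356760)
1/H = 1/164522356760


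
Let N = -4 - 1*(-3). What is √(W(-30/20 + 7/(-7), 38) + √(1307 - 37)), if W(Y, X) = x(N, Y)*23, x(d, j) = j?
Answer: √(-230 + 4*√1270)/2 ≈ 4.6758*I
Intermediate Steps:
N = -1 (N = -4 + 3 = -1)
W(Y, X) = 23*Y (W(Y, X) = Y*23 = 23*Y)
√(W(-30/20 + 7/(-7), 38) + √(1307 - 37)) = √(23*(-30/20 + 7/(-7)) + √(1307 - 37)) = √(23*(-30*1/20 + 7*(-⅐)) + √1270) = √(23*(-3/2 - 1) + √1270) = √(23*(-5/2) + √1270) = √(-115/2 + √1270)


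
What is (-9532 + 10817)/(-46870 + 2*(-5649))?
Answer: -1285/58168 ≈ -0.022091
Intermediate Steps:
(-9532 + 10817)/(-46870 + 2*(-5649)) = 1285/(-46870 - 11298) = 1285/(-58168) = 1285*(-1/58168) = -1285/58168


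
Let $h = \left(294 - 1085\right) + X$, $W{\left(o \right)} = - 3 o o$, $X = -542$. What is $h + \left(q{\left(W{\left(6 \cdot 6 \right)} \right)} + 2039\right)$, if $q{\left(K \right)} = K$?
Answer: $-3182$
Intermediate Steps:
$W{\left(o \right)} = - 3 o^{2}$
$h = -1333$ ($h = \left(294 - 1085\right) - 542 = -791 - 542 = -1333$)
$h + \left(q{\left(W{\left(6 \cdot 6 \right)} \right)} + 2039\right) = -1333 + \left(- 3 \left(6 \cdot 6\right)^{2} + 2039\right) = -1333 + \left(- 3 \cdot 36^{2} + 2039\right) = -1333 + \left(\left(-3\right) 1296 + 2039\right) = -1333 + \left(-3888 + 2039\right) = -1333 - 1849 = -3182$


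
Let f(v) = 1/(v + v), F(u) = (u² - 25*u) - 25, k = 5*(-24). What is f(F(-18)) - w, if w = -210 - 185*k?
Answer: -32941019/1498 ≈ -21990.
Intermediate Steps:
k = -120
F(u) = -25 + u² - 25*u
w = 21990 (w = -210 - 185*(-120) = -210 + 22200 = 21990)
f(v) = 1/(2*v)
f(F(-18)) - w = 1/(2*(-25 + (-18)² - 25*(-18))) - 1*21990 = 1/(2*(-25 + 324 + 450)) - 21990 = (½)/749 - 21990 = (½)*(1/749) - 21990 = 1/1498 - 21990 = -32941019/1498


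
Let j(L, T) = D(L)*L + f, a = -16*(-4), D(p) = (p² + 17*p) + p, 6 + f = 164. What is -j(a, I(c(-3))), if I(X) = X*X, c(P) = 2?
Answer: -336030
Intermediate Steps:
f = 158 (f = -6 + 164 = 158)
I(X) = X²
D(p) = p² + 18*p
a = 64
j(L, T) = 158 + L²*(18 + L) (j(L, T) = (L*(18 + L))*L + 158 = L²*(18 + L) + 158 = 158 + L²*(18 + L))
-j(a, I(c(-3))) = -(158 + 64²*(18 + 64)) = -(158 + 4096*82) = -(158 + 335872) = -1*336030 = -336030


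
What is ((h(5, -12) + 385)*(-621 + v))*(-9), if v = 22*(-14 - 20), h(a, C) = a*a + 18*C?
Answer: 2390274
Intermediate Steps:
h(a, C) = a² + 18*C
v = -748 (v = 22*(-34) = -748)
((h(5, -12) + 385)*(-621 + v))*(-9) = (((5² + 18*(-12)) + 385)*(-621 - 748))*(-9) = (((25 - 216) + 385)*(-1369))*(-9) = ((-191 + 385)*(-1369))*(-9) = (194*(-1369))*(-9) = -265586*(-9) = 2390274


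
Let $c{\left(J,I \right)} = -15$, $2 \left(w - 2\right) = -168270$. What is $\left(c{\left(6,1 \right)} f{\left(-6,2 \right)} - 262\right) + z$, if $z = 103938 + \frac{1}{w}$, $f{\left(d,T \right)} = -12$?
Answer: $\frac{8737716847}{84133} \approx 1.0386 \cdot 10^{5}$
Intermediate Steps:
$w = -84133$ ($w = 2 + \frac{1}{2} \left(-168270\right) = 2 - 84135 = -84133$)
$z = \frac{8744615753}{84133}$ ($z = 103938 + \frac{1}{-84133} = 103938 - \frac{1}{84133} = \frac{8744615753}{84133} \approx 1.0394 \cdot 10^{5}$)
$\left(c{\left(6,1 \right)} f{\left(-6,2 \right)} - 262\right) + z = \left(\left(-15\right) \left(-12\right) - 262\right) + \frac{8744615753}{84133} = \left(180 - 262\right) + \frac{8744615753}{84133} = -82 + \frac{8744615753}{84133} = \frac{8737716847}{84133}$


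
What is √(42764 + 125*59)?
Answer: 9*√619 ≈ 223.92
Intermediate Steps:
√(42764 + 125*59) = √(42764 + 7375) = √50139 = 9*√619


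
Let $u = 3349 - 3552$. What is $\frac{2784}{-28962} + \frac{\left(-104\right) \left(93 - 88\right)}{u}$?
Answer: $\frac{2415848}{979881} \approx 2.4655$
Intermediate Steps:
$u = -203$ ($u = 3349 - 3552 = -203$)
$\frac{2784}{-28962} + \frac{\left(-104\right) \left(93 - 88\right)}{u} = \frac{2784}{-28962} + \frac{\left(-104\right) \left(93 - 88\right)}{-203} = 2784 \left(- \frac{1}{28962}\right) + \left(-104\right) 5 \left(- \frac{1}{203}\right) = - \frac{464}{4827} - - \frac{520}{203} = - \frac{464}{4827} + \frac{520}{203} = \frac{2415848}{979881}$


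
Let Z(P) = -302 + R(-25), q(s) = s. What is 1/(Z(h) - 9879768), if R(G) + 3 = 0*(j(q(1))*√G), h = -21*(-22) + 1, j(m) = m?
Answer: -1/9880073 ≈ -1.0121e-7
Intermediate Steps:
h = 463 (h = 462 + 1 = 463)
R(G) = -3 (R(G) = -3 + 0*(1*√G) = -3 + 0*√G = -3 + 0 = -3)
Z(P) = -305 (Z(P) = -302 - 3 = -305)
1/(Z(h) - 9879768) = 1/(-305 - 9879768) = 1/(-9880073) = -1/9880073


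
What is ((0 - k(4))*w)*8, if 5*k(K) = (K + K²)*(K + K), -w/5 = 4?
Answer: 5120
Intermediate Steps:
w = -20 (w = -5*4 = -20)
k(K) = 2*K*(K + K²)/5 (k(K) = ((K + K²)*(K + K))/5 = ((K + K²)*(2*K))/5 = (2*K*(K + K²))/5 = 2*K*(K + K²)/5)
((0 - k(4))*w)*8 = ((0 - 2*4²*(1 + 4)/5)*(-20))*8 = ((0 - 2*16*5/5)*(-20))*8 = ((0 - 1*32)*(-20))*8 = ((0 - 32)*(-20))*8 = -32*(-20)*8 = 640*8 = 5120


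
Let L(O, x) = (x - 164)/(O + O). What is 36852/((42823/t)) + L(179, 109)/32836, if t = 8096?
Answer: 318839522590621/45763336184 ≈ 6967.1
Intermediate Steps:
L(O, x) = (-164 + x)/(2*O) (L(O, x) = (-164 + x)/((2*O)) = (-164 + x)*(1/(2*O)) = (-164 + x)/(2*O))
36852/((42823/t)) + L(179, 109)/32836 = 36852/((42823/8096)) + ((1/2)*(-164 + 109)/179)/32836 = 36852/((42823*(1/8096))) + ((1/2)*(1/179)*(-55))*(1/32836) = 36852/(3893/736) - 55/358*1/32836 = 36852*(736/3893) - 55/11755288 = 27123072/3893 - 55/11755288 = 318839522590621/45763336184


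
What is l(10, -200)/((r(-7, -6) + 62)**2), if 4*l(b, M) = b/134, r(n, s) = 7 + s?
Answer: 5/1063692 ≈ 4.7006e-6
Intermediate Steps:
l(b, M) = b/536 (l(b, M) = (b/134)/4 = b/536)
l(10, -200)/((r(-7, -6) + 62)**2) = ((1/536)*10)/(((7 - 6) + 62)**2) = 5/(268*((1 + 62)**2)) = 5/(268*(63**2)) = (5/268)/3969 = (5/268)*(1/3969) = 5/1063692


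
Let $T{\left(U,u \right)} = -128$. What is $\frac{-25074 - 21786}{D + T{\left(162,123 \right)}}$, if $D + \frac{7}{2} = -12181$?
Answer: $\frac{18744}{4925} \approx 3.8059$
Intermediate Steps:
$D = - \frac{24369}{2}$ ($D = - \frac{7}{2} - 12181 = - \frac{24369}{2} \approx -12185.0$)
$\frac{-25074 - 21786}{D + T{\left(162,123 \right)}} = \frac{-25074 - 21786}{- \frac{24369}{2} - 128} = - \frac{46860}{- \frac{24625}{2}} = \left(-46860\right) \left(- \frac{2}{24625}\right) = \frac{18744}{4925}$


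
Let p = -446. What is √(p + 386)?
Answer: 2*I*√15 ≈ 7.746*I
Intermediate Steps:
√(p + 386) = √(-446 + 386) = √(-60) = 2*I*√15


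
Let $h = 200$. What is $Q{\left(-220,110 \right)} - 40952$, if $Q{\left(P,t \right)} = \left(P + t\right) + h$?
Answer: $-40862$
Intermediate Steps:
$Q{\left(P,t \right)} = 200 + P + t$ ($Q{\left(P,t \right)} = \left(P + t\right) + 200 = 200 + P + t$)
$Q{\left(-220,110 \right)} - 40952 = \left(200 - 220 + 110\right) - 40952 = 90 - 40952 = -40862$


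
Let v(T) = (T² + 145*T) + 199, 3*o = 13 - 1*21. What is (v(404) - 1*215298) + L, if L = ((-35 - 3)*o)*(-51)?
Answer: 1529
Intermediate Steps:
o = -8/3 (o = (13 - 1*21)/3 = (13 - 21)/3 = (⅓)*(-8) = -8/3 ≈ -2.6667)
v(T) = 199 + T² + 145*T
L = -5168 (L = ((-35 - 3)*(-8/3))*(-51) = -38*(-8/3)*(-51) = (304/3)*(-51) = -5168)
(v(404) - 1*215298) + L = ((199 + 404² + 145*404) - 1*215298) - 5168 = ((199 + 163216 + 58580) - 215298) - 5168 = (221995 - 215298) - 5168 = 6697 - 5168 = 1529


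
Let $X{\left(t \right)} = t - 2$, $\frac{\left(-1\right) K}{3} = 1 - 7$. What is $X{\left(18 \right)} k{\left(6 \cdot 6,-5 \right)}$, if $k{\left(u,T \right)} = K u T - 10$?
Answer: $-52000$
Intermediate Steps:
$K = 18$ ($K = - 3 \left(1 - 7\right) = \left(-3\right) \left(-6\right) = 18$)
$X{\left(t \right)} = -2 + t$ ($X{\left(t \right)} = t - 2 = -2 + t$)
$k{\left(u,T \right)} = -10 + 18 T u$ ($k{\left(u,T \right)} = 18 u T - 10 = 18 T u - 10 = -10 + 18 T u$)
$X{\left(18 \right)} k{\left(6 \cdot 6,-5 \right)} = \left(-2 + 18\right) \left(-10 + 18 \left(-5\right) 6 \cdot 6\right) = 16 \left(-10 + 18 \left(-5\right) 36\right) = 16 \left(-10 - 3240\right) = 16 \left(-3250\right) = -52000$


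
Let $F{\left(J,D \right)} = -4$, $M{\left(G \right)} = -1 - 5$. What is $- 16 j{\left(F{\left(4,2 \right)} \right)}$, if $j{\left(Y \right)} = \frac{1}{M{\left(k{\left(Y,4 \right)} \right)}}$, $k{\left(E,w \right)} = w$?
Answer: $\frac{8}{3} \approx 2.6667$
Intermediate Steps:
$M{\left(G \right)} = -6$ ($M{\left(G \right)} = -1 - 5 = -6$)
$j{\left(Y \right)} = - \frac{1}{6}$ ($j{\left(Y \right)} = \frac{1}{-6} = - \frac{1}{6}$)
$- 16 j{\left(F{\left(4,2 \right)} \right)} = \left(-16\right) \left(- \frac{1}{6}\right) = \frac{8}{3}$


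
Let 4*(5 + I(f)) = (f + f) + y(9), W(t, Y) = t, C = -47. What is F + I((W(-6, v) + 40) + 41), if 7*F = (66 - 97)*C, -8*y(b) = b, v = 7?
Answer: 53841/224 ≈ 240.36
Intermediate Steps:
y(b) = -b/8
I(f) = -169/32 + f/2 (I(f) = -5 + ((f + f) - ⅛*9)/4 = -5 + (2*f - 9/8)/4 = -5 + (-9/8 + 2*f)/4 = -5 + (-9/32 + f/2) = -169/32 + f/2)
F = 1457/7 (F = ((66 - 97)*(-47))/7 = (-31*(-47))/7 = (⅐)*1457 = 1457/7 ≈ 208.14)
F + I((W(-6, v) + 40) + 41) = 1457/7 + (-169/32 + ((-6 + 40) + 41)/2) = 1457/7 + (-169/32 + (34 + 41)/2) = 1457/7 + (-169/32 + (½)*75) = 1457/7 + (-169/32 + 75/2) = 1457/7 + 1031/32 = 53841/224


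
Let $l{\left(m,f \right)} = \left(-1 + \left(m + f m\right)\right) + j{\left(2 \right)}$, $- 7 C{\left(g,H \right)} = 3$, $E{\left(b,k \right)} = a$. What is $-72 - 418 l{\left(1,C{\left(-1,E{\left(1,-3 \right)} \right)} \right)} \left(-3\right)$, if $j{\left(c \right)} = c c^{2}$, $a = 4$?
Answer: $\frac{65958}{7} \approx 9422.6$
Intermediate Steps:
$E{\left(b,k \right)} = 4$
$C{\left(g,H \right)} = - \frac{3}{7}$ ($C{\left(g,H \right)} = \left(- \frac{1}{7}\right) 3 = - \frac{3}{7}$)
$j{\left(c \right)} = c^{3}$
$l{\left(m,f \right)} = 7 + m + f m$ ($l{\left(m,f \right)} = \left(-1 + \left(m + f m\right)\right) + 2^{3} = \left(-1 + m + f m\right) + 8 = 7 + m + f m$)
$-72 - 418 l{\left(1,C{\left(-1,E{\left(1,-3 \right)} \right)} \right)} \left(-3\right) = -72 - 418 \left(7 + 1 - \frac{3}{7}\right) \left(-3\right) = -72 - 418 \cdot \frac{53}{7} \left(-3\right) = -72 - - \frac{66462}{7} = -72 + \frac{66462}{7} = \frac{65958}{7}$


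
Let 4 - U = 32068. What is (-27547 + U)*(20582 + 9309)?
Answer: -1781832401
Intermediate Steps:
U = -32064 (U = 4 - 1*32068 = 4 - 32068 = -32064)
(-27547 + U)*(20582 + 9309) = (-27547 - 32064)*(20582 + 9309) = -59611*29891 = -1781832401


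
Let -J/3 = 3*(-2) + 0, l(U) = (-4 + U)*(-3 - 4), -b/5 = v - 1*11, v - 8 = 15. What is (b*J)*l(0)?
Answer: -30240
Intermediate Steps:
v = 23 (v = 8 + 15 = 23)
b = -60 (b = -5*(23 - 1*11) = -5*(23 - 11) = -5*12 = -60)
l(U) = 28 - 7*U (l(U) = (-4 + U)*(-7) = 28 - 7*U)
J = 18 (J = -3*(3*(-2) + 0) = -3*(-6 + 0) = -3*(-6) = 18)
(b*J)*l(0) = (-60*18)*(28 - 7*0) = -1080*(28 + 0) = -1080*28 = -30240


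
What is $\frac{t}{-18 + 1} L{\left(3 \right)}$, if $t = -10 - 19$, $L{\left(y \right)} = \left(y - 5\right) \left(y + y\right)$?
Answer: $- \frac{348}{17} \approx -20.471$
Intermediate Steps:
$L{\left(y \right)} = 2 y \left(-5 + y\right)$ ($L{\left(y \right)} = \left(-5 + y\right) 2 y = 2 y \left(-5 + y\right)$)
$t = -29$
$\frac{t}{-18 + 1} L{\left(3 \right)} = - \frac{29}{-18 + 1} \cdot 2 \cdot 3 \left(-5 + 3\right) = - \frac{29}{-17} \cdot 2 \cdot 3 \left(-2\right) = \left(-29\right) \left(- \frac{1}{17}\right) \left(-12\right) = \frac{29}{17} \left(-12\right) = - \frac{348}{17}$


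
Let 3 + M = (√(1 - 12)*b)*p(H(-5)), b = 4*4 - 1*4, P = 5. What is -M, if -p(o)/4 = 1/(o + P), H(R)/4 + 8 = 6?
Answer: 3 - 16*I*√11 ≈ 3.0 - 53.066*I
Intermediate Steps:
H(R) = -8 (H(R) = -32 + 4*6 = -32 + 24 = -8)
p(o) = -4/(5 + o) (p(o) = -4/(o + 5) = -4/(5 + o))
b = 12 (b = 16 - 4 = 12)
M = -3 + 16*I*√11 (M = -3 + (√(1 - 12)*12)*(-4/(5 - 8)) = -3 + (√(-11)*12)*(-4/(-3)) = -3 + ((I*√11)*12)*(-4*(-⅓)) = -3 + (12*I*√11)*(4/3) = -3 + 16*I*√11 ≈ -3.0 + 53.066*I)
-M = -(-3 + 16*I*√11) = 3 - 16*I*√11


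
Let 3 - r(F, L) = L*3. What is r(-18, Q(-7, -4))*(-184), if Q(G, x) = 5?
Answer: 2208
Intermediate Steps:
r(F, L) = 3 - 3*L (r(F, L) = 3 - L*3 = 3 - 3*L)
r(-18, Q(-7, -4))*(-184) = (3 - 3*5)*(-184) = (3 - 15)*(-184) = -12*(-184) = 2208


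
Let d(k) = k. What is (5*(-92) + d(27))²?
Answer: 187489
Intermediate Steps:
(5*(-92) + d(27))² = (5*(-92) + 27)² = (-460 + 27)² = (-433)² = 187489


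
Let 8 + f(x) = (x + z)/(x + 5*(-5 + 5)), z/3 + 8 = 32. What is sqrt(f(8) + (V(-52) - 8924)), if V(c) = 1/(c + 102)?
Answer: I*sqrt(892198)/10 ≈ 94.456*I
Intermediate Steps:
z = 72 (z = -24 + 3*32 = -24 + 96 = 72)
V(c) = 1/(102 + c)
f(x) = -8 + (72 + x)/x (f(x) = -8 + (x + 72)/(x + 5*(-5 + 5)) = -8 + (72 + x)/(x + 5*0) = -8 + (72 + x)/(x + 0) = -8 + (72 + x)/x)
sqrt(f(8) + (V(-52) - 8924)) = sqrt((-7 + 72/8) + (1/(102 - 52) - 8924)) = sqrt((-7 + 72*(1/8)) + (1/50 - 8924)) = sqrt((-7 + 9) + (1/50 - 8924)) = sqrt(2 - 446199/50) = sqrt(-446099/50) = I*sqrt(892198)/10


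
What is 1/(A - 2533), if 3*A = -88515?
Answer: -1/32038 ≈ -3.1213e-5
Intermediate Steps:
A = -29505 (A = (⅓)*(-88515) = -29505)
1/(A - 2533) = 1/(-29505 - 2533) = 1/(-32038) = -1/32038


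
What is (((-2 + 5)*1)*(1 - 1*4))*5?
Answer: -45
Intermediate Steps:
(((-2 + 5)*1)*(1 - 1*4))*5 = ((3*1)*(1 - 4))*5 = (3*(-3))*5 = -9*5 = -45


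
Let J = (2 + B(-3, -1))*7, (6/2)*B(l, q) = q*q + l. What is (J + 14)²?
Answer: 4900/9 ≈ 544.44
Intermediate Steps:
B(l, q) = l/3 + q²/3 (B(l, q) = (q*q + l)/3 = (q² + l)/3 = (l + q²)/3 = l/3 + q²/3)
J = 28/3 (J = (2 + ((⅓)*(-3) + (⅓)*(-1)²))*7 = (2 + (-1 + (⅓)*1))*7 = (2 + (-1 + ⅓))*7 = (2 - ⅔)*7 = (4/3)*7 = 28/3 ≈ 9.3333)
(J + 14)² = (28/3 + 14)² = (70/3)² = 4900/9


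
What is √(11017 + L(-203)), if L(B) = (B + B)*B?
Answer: √93435 ≈ 305.67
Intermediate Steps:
L(B) = 2*B² (L(B) = (2*B)*B = 2*B²)
√(11017 + L(-203)) = √(11017 + 2*(-203)²) = √(11017 + 2*41209) = √(11017 + 82418) = √93435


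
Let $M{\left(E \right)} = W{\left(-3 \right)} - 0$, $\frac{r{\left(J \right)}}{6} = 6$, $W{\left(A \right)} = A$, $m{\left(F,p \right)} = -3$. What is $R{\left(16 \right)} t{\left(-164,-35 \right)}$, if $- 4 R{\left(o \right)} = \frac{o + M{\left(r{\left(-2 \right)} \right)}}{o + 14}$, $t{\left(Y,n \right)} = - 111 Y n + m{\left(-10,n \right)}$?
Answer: $\frac{2760953}{40} \approx 69024.0$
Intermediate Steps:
$r{\left(J \right)} = 36$ ($r{\left(J \right)} = 6 \cdot 6 = 36$)
$t{\left(Y,n \right)} = -3 - 111 Y n$ ($t{\left(Y,n \right)} = - 111 Y n - 3 = -3 - 111 Y n$)
$M{\left(E \right)} = -3$ ($M{\left(E \right)} = -3 - 0 = -3 + 0 = -3$)
$R{\left(o \right)} = - \frac{-3 + o}{4 \left(14 + o\right)}$ ($R{\left(o \right)} = - \frac{\left(o - 3\right) \frac{1}{o + 14}}{4} = - \frac{\left(-3 + o\right) \frac{1}{14 + o}}{4} = - \frac{\frac{1}{14 + o} \left(-3 + o\right)}{4} = - \frac{-3 + o}{4 \left(14 + o\right)}$)
$R{\left(16 \right)} t{\left(-164,-35 \right)} = \frac{3 - 16}{4 \left(14 + 16\right)} \left(-3 - \left(-18204\right) \left(-35\right)\right) = \frac{3 - 16}{4 \cdot 30} \left(-3 - 637140\right) = \frac{1}{4} \cdot \frac{1}{30} \left(-13\right) \left(-637143\right) = \left(- \frac{13}{120}\right) \left(-637143\right) = \frac{2760953}{40}$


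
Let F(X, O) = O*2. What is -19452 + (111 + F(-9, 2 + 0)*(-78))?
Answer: -19653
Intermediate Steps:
F(X, O) = 2*O
-19452 + (111 + F(-9, 2 + 0)*(-78)) = -19452 + (111 + (2*(2 + 0))*(-78)) = -19452 + (111 + (2*2)*(-78)) = -19452 + (111 + 4*(-78)) = -19452 + (111 - 312) = -19452 - 201 = -19653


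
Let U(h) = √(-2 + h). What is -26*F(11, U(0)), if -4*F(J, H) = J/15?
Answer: 143/30 ≈ 4.7667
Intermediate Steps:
F(J, H) = -J/60 (F(J, H) = -J/(4*15) = -J/60)
-26*F(11, U(0)) = -(-13)*11/30 = -26*(-11/60) = 143/30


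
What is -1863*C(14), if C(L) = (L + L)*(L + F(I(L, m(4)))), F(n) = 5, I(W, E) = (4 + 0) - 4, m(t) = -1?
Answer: -991116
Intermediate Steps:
I(W, E) = 0 (I(W, E) = 4 - 4 = 0)
C(L) = 2*L*(5 + L) (C(L) = (L + L)*(L + 5) = (2*L)*(5 + L) = 2*L*(5 + L))
-1863*C(14) = -3726*14*(5 + 14) = -3726*14*19 = -1863*532 = -991116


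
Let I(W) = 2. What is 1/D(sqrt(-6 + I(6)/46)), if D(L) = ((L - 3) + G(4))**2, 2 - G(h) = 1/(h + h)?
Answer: 33856/(207 - 8*I*sqrt(3151))**2 ≈ -0.089934 + 0.10528*I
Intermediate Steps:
G(h) = 2 - 1/(2*h) (G(h) = 2 - 1/(h + h) = 2 - 1/(2*h))
D(L) = (-9/8 + L)**2 (D(L) = ((L - 3) + (2 - 1/2/4))**2 = ((-3 + L) + (2 - 1/2*1/4))**2 = ((-3 + L) + (2 - 1/8))**2 = ((-3 + L) + 15/8)**2 = (-9/8 + L)**2)
1/D(sqrt(-6 + I(6)/46)) = 1/((-9 + 8*sqrt(-6 + 2/46))**2/64) = 1/((-9 + 8*sqrt(-6 + 2*(1/46)))**2/64) = 1/((-9 + 8*sqrt(-6 + 1/23))**2/64) = 1/((-9 + 8*sqrt(-137/23))**2/64) = 1/((-9 + 8*(I*sqrt(3151)/23))**2/64) = 1/((-9 + 8*I*sqrt(3151)/23)**2/64) = 64/(-9 + 8*I*sqrt(3151)/23)**2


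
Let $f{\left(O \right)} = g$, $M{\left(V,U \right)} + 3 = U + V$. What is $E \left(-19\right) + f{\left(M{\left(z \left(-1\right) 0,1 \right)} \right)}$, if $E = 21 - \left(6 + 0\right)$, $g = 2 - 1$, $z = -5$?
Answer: $-284$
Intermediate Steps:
$g = 1$
$M{\left(V,U \right)} = -3 + U + V$ ($M{\left(V,U \right)} = -3 + \left(U + V\right) = -3 + U + V$)
$f{\left(O \right)} = 1$
$E = 15$ ($E = 21 - 6 = 15$)
$E \left(-19\right) + f{\left(M{\left(z \left(-1\right) 0,1 \right)} \right)} = 15 \left(-19\right) + 1 = -285 + 1 = -284$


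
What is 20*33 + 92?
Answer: 752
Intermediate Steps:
20*33 + 92 = 660 + 92 = 752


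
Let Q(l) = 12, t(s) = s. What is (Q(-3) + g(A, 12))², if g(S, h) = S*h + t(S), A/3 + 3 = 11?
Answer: 104976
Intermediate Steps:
A = 24 (A = -9 + 3*11 = -9 + 33 = 24)
g(S, h) = S + S*h (g(S, h) = S*h + S = S + S*h)
(Q(-3) + g(A, 12))² = (12 + 24*(1 + 12))² = (12 + 24*13)² = (12 + 312)² = 324² = 104976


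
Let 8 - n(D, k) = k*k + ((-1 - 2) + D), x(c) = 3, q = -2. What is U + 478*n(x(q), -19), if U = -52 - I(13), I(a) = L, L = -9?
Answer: -168777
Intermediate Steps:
I(a) = -9
n(D, k) = 11 - D - k**2 (n(D, k) = 8 - (k*k + ((-1 - 2) + D)) = 8 - (k**2 + (-3 + D)) = 8 - (-3 + D + k**2) = 8 + (3 - D - k**2) = 11 - D - k**2)
U = -43 (U = -52 - 1*(-9) = -52 + 9 = -43)
U + 478*n(x(q), -19) = -43 + 478*(11 - 1*3 - 1*(-19)**2) = -43 + 478*(11 - 3 - 1*361) = -43 + 478*(11 - 3 - 361) = -43 + 478*(-353) = -43 - 168734 = -168777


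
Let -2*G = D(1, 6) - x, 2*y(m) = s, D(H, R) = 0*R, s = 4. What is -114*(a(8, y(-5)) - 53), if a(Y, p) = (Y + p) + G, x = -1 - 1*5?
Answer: 5244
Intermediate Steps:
D(H, R) = 0
y(m) = 2 (y(m) = (1/2)*4 = 2)
x = -6 (x = -1 - 5 = -6)
G = -3 (G = -(0 - 1*(-6))/2 = -(0 + 6)/2 = -1/2*6 = -3)
a(Y, p) = -3 + Y + p (a(Y, p) = (Y + p) - 3 = -3 + Y + p)
-114*(a(8, y(-5)) - 53) = -114*((-3 + 8 + 2) - 53) = -114*(7 - 53) = -114*(-46) = 5244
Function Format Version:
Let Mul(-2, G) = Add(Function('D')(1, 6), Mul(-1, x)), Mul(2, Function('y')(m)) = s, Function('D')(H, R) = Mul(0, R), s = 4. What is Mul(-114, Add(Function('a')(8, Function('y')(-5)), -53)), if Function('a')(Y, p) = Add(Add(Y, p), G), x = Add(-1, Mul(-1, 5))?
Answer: 5244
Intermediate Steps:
Function('D')(H, R) = 0
Function('y')(m) = 2 (Function('y')(m) = Mul(Rational(1, 2), 4) = 2)
x = -6 (x = Add(-1, -5) = -6)
G = -3 (G = Mul(Rational(-1, 2), Add(0, Mul(-1, -6))) = Mul(Rational(-1, 2), Add(0, 6)) = Mul(Rational(-1, 2), 6) = -3)
Function('a')(Y, p) = Add(-3, Y, p) (Function('a')(Y, p) = Add(Add(Y, p), -3) = Add(-3, Y, p))
Mul(-114, Add(Function('a')(8, Function('y')(-5)), -53)) = Mul(-114, Add(Add(-3, 8, 2), -53)) = Mul(-114, Add(7, -53)) = Mul(-114, -46) = 5244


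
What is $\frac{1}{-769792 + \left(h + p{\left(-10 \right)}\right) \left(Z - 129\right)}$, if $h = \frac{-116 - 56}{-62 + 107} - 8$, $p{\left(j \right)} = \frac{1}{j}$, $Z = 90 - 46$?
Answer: $- \frac{18}{13838015} \approx -1.3008 \cdot 10^{-6}$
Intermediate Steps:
$Z = 44$
$h = - \frac{532}{45}$ ($h = - \frac{172}{45} - 8 = - \frac{532}{45} \approx -11.822$)
$\frac{1}{-769792 + \left(h + p{\left(-10 \right)}\right) \left(Z - 129\right)} = \frac{1}{-769792 + \left(- \frac{532}{45} + \frac{1}{-10}\right) \left(44 - 129\right)} = \frac{1}{-769792 + \left(- \frac{532}{45} - \frac{1}{10}\right) \left(44 - 129\right)} = \frac{1}{-769792 - - \frac{18241}{18}} = \frac{1}{-769792 + \frac{18241}{18}} = \frac{1}{- \frac{13838015}{18}} = - \frac{18}{13838015}$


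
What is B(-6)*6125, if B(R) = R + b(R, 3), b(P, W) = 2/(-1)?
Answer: -49000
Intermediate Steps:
b(P, W) = -2 (b(P, W) = 2*(-1) = -2)
B(R) = -2 + R (B(R) = R - 2 = -2 + R)
B(-6)*6125 = (-2 - 6)*6125 = -8*6125 = -49000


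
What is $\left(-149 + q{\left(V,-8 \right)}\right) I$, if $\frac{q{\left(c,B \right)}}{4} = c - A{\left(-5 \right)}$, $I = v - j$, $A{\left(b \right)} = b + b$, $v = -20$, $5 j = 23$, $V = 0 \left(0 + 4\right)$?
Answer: $\frac{13407}{5} \approx 2681.4$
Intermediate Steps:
$V = 0$ ($V = 0 \cdot 4 = 0$)
$j = \frac{23}{5}$ ($j = \frac{1}{5} \cdot 23 = \frac{23}{5} \approx 4.6$)
$A{\left(b \right)} = 2 b$
$I = - \frac{123}{5}$ ($I = -20 - \frac{23}{5} = - \frac{123}{5} \approx -24.6$)
$q{\left(c,B \right)} = 40 + 4 c$ ($q{\left(c,B \right)} = 4 \left(c - 2 \left(-5\right)\right) = 4 \left(c - -10\right) = 4 \left(c + 10\right) = 4 \left(10 + c\right) = 40 + 4 c$)
$\left(-149 + q{\left(V,-8 \right)}\right) I = \left(-149 + \left(40 + 4 \cdot 0\right)\right) \left(- \frac{123}{5}\right) = \left(-149 + \left(40 + 0\right)\right) \left(- \frac{123}{5}\right) = \left(-149 + 40\right) \left(- \frac{123}{5}\right) = \left(-109\right) \left(- \frac{123}{5}\right) = \frac{13407}{5}$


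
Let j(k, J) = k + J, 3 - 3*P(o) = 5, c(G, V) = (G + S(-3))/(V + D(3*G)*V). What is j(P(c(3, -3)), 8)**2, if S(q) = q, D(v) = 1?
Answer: 484/9 ≈ 53.778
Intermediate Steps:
c(G, V) = (-3 + G)/(2*V) (c(G, V) = (G - 3)/(V + 1*V) = (-3 + G)/(V + V) = (-3 + G)/((2*V)) = (-3 + G)*(1/(2*V)) = (-3 + G)/(2*V))
P(o) = -2/3 (P(o) = 1 - 1/3*5 = 1 - 5/3 = -2/3)
j(k, J) = J + k
j(P(c(3, -3)), 8)**2 = (8 - 2/3)**2 = (22/3)**2 = 484/9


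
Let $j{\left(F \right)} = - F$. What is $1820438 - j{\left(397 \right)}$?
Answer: $1820835$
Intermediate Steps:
$1820438 - j{\left(397 \right)} = 1820438 - \left(-1\right) 397 = 1820438 - -397 = 1820438 + 397 = 1820835$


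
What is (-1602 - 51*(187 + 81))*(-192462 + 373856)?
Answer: -2769886380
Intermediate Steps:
(-1602 - 51*(187 + 81))*(-192462 + 373856) = (-1602 - 51*268)*181394 = (-1602 - 13668)*181394 = -15270*181394 = -2769886380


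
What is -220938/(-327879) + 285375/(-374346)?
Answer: -402267151/4545933042 ≈ -0.088489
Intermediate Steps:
-220938/(-327879) + 285375/(-374346) = -220938*(-1/327879) + 285375*(-1/374346) = 73646/109293 - 95125/124782 = -402267151/4545933042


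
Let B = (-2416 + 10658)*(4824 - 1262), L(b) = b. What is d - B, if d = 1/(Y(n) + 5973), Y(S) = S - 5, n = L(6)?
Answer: -175384715895/5974 ≈ -2.9358e+7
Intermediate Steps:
n = 6
Y(S) = -5 + S
B = 29358004 (B = 8242*3562 = 29358004)
d = 1/5974 (d = 1/((-5 + 6) + 5973) = 1/(1 + 5973) = 1/5974 ≈ 0.00016739)
d - B = 1/5974 - 1*29358004 = 1/5974 - 29358004 = -175384715895/5974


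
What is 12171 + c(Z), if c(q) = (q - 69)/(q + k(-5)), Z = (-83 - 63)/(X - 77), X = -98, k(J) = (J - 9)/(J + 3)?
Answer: 16674512/1371 ≈ 12162.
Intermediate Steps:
k(J) = (-9 + J)/(3 + J)
Z = 146/175 (Z = (-83 - 63)/(-98 - 77) = -146/(-175) = -146*(-1/175) = 146/175 ≈ 0.83429)
c(q) = (-69 + q)/(7 + q) (c(q) = (q - 69)/(q + (-9 - 5)/(3 - 5)) = (-69 + q)/(q - 14/(-2)) = (-69 + q)/(q - 1/2*(-14)) = (-69 + q)/(q + 7) = (-69 + q)/(7 + q))
12171 + c(Z) = 12171 + (-69 + 146/175)/(7 + 146/175) = 12171 - 11929/175/(1371/175) = 12171 + (175/1371)*(-11929/175) = 12171 - 11929/1371 = 16674512/1371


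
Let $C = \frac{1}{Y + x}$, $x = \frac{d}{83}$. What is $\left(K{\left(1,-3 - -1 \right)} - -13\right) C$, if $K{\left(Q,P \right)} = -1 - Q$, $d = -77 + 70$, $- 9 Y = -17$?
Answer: $\frac{8217}{1348} \approx 6.0957$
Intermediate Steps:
$Y = \frac{17}{9}$ ($Y = \left(- \frac{1}{9}\right) \left(-17\right) = \frac{17}{9} \approx 1.8889$)
$d = -7$
$x = - \frac{7}{83} \approx -0.084337$
$C = \frac{747}{1348}$ ($C = \frac{1}{\frac{17}{9} - \frac{7}{83}} = \frac{1}{\frac{1348}{747}} = \frac{747}{1348} \approx 0.55415$)
$\left(K{\left(1,-3 - -1 \right)} - -13\right) C = \left(\left(-1 - 1\right) - -13\right) \frac{747}{1348} = \left(\left(-1 - 1\right) + 13\right) \frac{747}{1348} = \left(-2 + 13\right) \frac{747}{1348} = 11 \cdot \frac{747}{1348} = \frac{8217}{1348}$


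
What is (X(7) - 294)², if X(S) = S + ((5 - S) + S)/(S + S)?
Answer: 16104169/196 ≈ 82164.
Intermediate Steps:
X(S) = S + 5/(2*S) (X(S) = S + 5/((2*S)) = S + 5*(1/(2*S)) = S + 5/(2*S))
(X(7) - 294)² = ((7 + (5/2)/7) - 294)² = ((7 + (5/2)*(⅐)) - 294)² = ((7 + 5/14) - 294)² = (103/14 - 294)² = (-4013/14)² = 16104169/196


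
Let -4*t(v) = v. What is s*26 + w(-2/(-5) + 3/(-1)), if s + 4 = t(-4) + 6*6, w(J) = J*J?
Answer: 21619/25 ≈ 864.76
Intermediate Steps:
t(v) = -v/4
w(J) = J**2
s = 33 (s = -4 + (-1/4*(-4) + 6*6) = -4 + (1 + 36) = -4 + 37 = 33)
s*26 + w(-2/(-5) + 3/(-1)) = 33*26 + (-2/(-5) + 3/(-1))**2 = 858 + (-2*(-1/5) + 3*(-1))**2 = 858 + (2/5 - 3)**2 = 858 + (-13/5)**2 = 858 + 169/25 = 21619/25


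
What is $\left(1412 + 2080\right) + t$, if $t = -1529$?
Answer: $1963$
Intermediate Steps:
$\left(1412 + 2080\right) + t = \left(1412 + 2080\right) - 1529 = 3492 - 1529 = 1963$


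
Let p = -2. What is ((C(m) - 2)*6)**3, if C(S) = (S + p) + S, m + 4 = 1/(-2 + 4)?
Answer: -287496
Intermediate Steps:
m = -7/2 (m = -4 + 1/(-2 + 4) = -4 + 1/2 = -7/2 ≈ -3.5000)
C(S) = -2 + 2*S (C(S) = (S - 2) + S = (-2 + S) + S = -2 + 2*S)
((C(m) - 2)*6)**3 = (((-2 + 2*(-7/2)) - 2)*6)**3 = (((-2 - 7) - 2)*6)**3 = ((-9 - 2)*6)**3 = (-11*6)**3 = (-66)**3 = -287496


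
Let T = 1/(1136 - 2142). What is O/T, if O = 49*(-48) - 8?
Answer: 2374160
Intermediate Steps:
T = -1/1006 (T = 1/(-1006) = -1/1006 ≈ -0.00099404)
O = -2360 (O = -2352 - 8 = -2360)
O/T = -2360/(-1/1006) = -2360*(-1006) = 2374160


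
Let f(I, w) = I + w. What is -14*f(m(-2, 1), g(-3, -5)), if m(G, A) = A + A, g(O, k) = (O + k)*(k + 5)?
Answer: -28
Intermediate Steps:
g(O, k) = (5 + k)*(O + k) (g(O, k) = (O + k)*(5 + k) = (5 + k)*(O + k))
m(G, A) = 2*A
-14*f(m(-2, 1), g(-3, -5)) = -14*(2*1 + ((-5)² + 5*(-3) + 5*(-5) - 3*(-5))) = -14*(2 + (25 - 15 - 25 + 15)) = -14*(2 + 0) = -14*2 = -28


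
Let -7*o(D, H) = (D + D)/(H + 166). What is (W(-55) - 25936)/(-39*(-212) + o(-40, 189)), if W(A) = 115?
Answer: -12833037/4109212 ≈ -3.1230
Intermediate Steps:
o(D, H) = -2*D/(7*(166 + H)) (o(D, H) = -(D + D)/(7*(H + 166)) = -2*D/(7*(166 + H)))
(W(-55) - 25936)/(-39*(-212) + o(-40, 189)) = (115 - 25936)/(-39*(-212) - 2*(-40)/(1162 + 7*189)) = -25821/(8268 - 2*(-40)/(1162 + 1323)) = -25821/(8268 - 2*(-40)/2485) = -25821/(8268 - 2*(-40)*1/2485) = -25821/(8268 + 16/497) = -25821/4109212/497 = -25821*497/4109212 = -12833037/4109212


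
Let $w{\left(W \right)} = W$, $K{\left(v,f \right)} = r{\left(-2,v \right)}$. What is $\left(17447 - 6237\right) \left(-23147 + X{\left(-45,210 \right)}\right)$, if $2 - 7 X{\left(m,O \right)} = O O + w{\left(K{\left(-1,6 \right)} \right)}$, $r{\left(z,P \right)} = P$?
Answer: $- \frac{2310672460}{7} \approx -3.301 \cdot 10^{8}$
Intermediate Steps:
$K{\left(v,f \right)} = v$
$X{\left(m,O \right)} = \frac{3}{7} - \frac{O^{2}}{7}$ ($X{\left(m,O \right)} = \frac{2}{7} - \frac{O O - 1}{7} = \frac{2}{7} - \frac{O^{2} - 1}{7} = \frac{2}{7} - \frac{-1 + O^{2}}{7} = \frac{2}{7} - \left(- \frac{1}{7} + \frac{O^{2}}{7}\right) = \frac{3}{7} - \frac{O^{2}}{7}$)
$\left(17447 - 6237\right) \left(-23147 + X{\left(-45,210 \right)}\right) = \left(17447 - 6237\right) \left(-23147 + \left(\frac{3}{7} - \frac{210^{2}}{7}\right)\right) = \left(17447 - 6237\right) \left(-23147 + \left(\frac{3}{7} - 6300\right)\right) = 11210 \left(-23147 - \frac{44097}{7}\right) = 11210 \left(- \frac{206126}{7}\right) = - \frac{2310672460}{7}$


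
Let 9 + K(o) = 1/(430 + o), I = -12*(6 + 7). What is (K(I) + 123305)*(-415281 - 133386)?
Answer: -18535674871035/274 ≈ -6.7648e+10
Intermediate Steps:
I = -156 (I = -12*13 = -156)
K(o) = -9 + 1/(430 + o)
(K(I) + 123305)*(-415281 - 133386) = ((-3869 - 9*(-156))/(430 - 156) + 123305)*(-415281 - 133386) = ((-3869 + 1404)/274 + 123305)*(-548667) = ((1/274)*(-2465) + 123305)*(-548667) = (-2465/274 + 123305)*(-548667) = (33783105/274)*(-548667) = -18535674871035/274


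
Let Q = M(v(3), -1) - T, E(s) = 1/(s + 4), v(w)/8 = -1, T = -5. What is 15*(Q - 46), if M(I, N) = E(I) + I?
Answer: -2955/4 ≈ -738.75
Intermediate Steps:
v(w) = -8 (v(w) = 8*(-1) = -8)
E(s) = 1/(4 + s)
M(I, N) = I + 1/(4 + I) (M(I, N) = 1/(4 + I) + I = I + 1/(4 + I))
Q = -13/4 (Q = (1 - 8*(4 - 8))/(4 - 8) - 1*(-5) = (1 - 8*(-4))/(-4) + 5 = -(1 + 32)/4 + 5 = -¼*33 + 5 = -33/4 + 5 = -13/4 ≈ -3.2500)
15*(Q - 46) = 15*(-13/4 - 46) = 15*(-197/4) = -2955/4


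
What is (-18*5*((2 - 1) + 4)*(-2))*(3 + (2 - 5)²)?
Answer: 10800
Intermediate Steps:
(-18*5*((2 - 1) + 4)*(-2))*(3 + (2 - 5)²) = (-18*5*(1 + 4)*(-2))*(3 + (-3)²) = (-18*5*5*(-2))*(3 + 9) = -450*(-2)*12 = -18*(-50)*12 = 900*12 = 10800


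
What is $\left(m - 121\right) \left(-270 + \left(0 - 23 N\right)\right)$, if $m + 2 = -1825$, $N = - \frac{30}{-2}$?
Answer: $1198020$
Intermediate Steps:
$N = 15$ ($N = \left(-30\right) \left(- \frac{1}{2}\right) = 15$)
$m = -1827$ ($m = -2 - 1825 = -1827$)
$\left(m - 121\right) \left(-270 + \left(0 - 23 N\right)\right) = \left(-1827 - 121\right) \left(-270 + \left(0 - 345\right)\right) = - 1948 \left(-270 + \left(0 - 345\right)\right) = - 1948 \left(-270 - 345\right) = \left(-1948\right) \left(-615\right) = 1198020$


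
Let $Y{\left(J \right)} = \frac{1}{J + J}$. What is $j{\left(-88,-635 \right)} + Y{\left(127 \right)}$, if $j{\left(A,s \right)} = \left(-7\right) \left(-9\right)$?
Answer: $\frac{16003}{254} \approx 63.004$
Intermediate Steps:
$Y{\left(J \right)} = \frac{1}{2 J}$
$j{\left(A,s \right)} = 63$
$j{\left(-88,-635 \right)} + Y{\left(127 \right)} = 63 + \frac{1}{2 \cdot 127} = 63 + \frac{1}{2} \cdot \frac{1}{127} = 63 + \frac{1}{254} = \frac{16003}{254}$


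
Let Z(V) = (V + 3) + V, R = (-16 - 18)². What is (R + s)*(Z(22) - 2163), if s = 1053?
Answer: -4674244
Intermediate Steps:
R = 1156 (R = (-34)² = 1156)
Z(V) = 3 + 2*V (Z(V) = (3 + V) + V = 3 + 2*V)
(R + s)*(Z(22) - 2163) = (1156 + 1053)*((3 + 2*22) - 2163) = 2209*((3 + 44) - 2163) = 2209*(47 - 2163) = 2209*(-2116) = -4674244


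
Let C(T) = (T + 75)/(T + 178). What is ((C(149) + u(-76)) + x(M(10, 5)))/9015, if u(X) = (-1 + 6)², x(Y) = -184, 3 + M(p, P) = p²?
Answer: -51769/2947905 ≈ -0.017561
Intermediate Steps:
M(p, P) = -3 + p²
C(T) = (75 + T)/(178 + T)
u(X) = 25 (u(X) = 5² = 25)
((C(149) + u(-76)) + x(M(10, 5)))/9015 = (((75 + 149)/(178 + 149) + 25) - 184)/9015 = ((224/327 + 25) - 184)*(1/9015) = (8399/327 - 184)*(1/9015) = -51769/327*1/9015 = -51769/2947905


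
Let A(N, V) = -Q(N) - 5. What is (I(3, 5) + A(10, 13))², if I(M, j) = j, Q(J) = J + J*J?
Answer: 12100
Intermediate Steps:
Q(J) = J + J²
A(N, V) = -5 - N*(1 + N) (A(N, V) = -N*(1 + N) - 5 = -5 - N*(1 + N))
(I(3, 5) + A(10, 13))² = (5 + (-5 - 1*10*(1 + 10)))² = (5 + (-5 - 1*10*11))² = (5 + (-5 - 110))² = (5 - 115)² = (-110)² = 12100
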